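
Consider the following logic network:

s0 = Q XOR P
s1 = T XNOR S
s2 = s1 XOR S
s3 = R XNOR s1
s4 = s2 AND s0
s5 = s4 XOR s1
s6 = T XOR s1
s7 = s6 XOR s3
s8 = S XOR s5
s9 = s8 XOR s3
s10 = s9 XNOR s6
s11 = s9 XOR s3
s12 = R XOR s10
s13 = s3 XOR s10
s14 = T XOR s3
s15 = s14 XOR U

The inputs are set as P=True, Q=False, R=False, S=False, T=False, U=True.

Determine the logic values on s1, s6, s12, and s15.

s1 = True, s6 = True, s12 = False, s15 = True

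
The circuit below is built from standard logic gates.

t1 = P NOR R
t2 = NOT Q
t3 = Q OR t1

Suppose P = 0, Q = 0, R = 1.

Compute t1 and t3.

t1 = P NOR R = 0 NOR 1 = 0
t3 = Q OR t1 = 0 OR 0 = 0

t1 = 0; t3 = 0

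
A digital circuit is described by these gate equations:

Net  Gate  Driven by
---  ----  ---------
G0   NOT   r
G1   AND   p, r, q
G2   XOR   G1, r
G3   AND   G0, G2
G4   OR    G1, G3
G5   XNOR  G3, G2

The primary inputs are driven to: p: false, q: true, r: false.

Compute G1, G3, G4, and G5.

G1 = false, G3 = false, G4 = false, G5 = true

G0 = NOT r = NOT false = true
G1 = p AND r AND q = false AND false AND true = false
G2 = G1 XOR r = false XOR false = false
G3 = G0 AND G2 = true AND false = false
G4 = G1 OR G3 = false OR false = false
G5 = G3 XNOR G2 = false XNOR false = true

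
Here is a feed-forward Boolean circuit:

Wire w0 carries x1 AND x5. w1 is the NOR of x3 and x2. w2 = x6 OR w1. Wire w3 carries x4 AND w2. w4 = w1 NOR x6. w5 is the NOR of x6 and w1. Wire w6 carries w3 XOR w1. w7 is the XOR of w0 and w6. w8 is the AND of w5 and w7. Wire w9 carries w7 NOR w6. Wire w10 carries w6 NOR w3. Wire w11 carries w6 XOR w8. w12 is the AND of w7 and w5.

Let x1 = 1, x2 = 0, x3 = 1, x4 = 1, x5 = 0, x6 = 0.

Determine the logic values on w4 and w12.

w4 = 1, w12 = 0

w0 = x1 AND x5 = 1 AND 0 = 0
w1 = x3 NOR x2 = 1 NOR 0 = 0
w2 = x6 OR w1 = 0 OR 0 = 0
w3 = x4 AND w2 = 1 AND 0 = 0
w4 = w1 NOR x6 = 0 NOR 0 = 1
w5 = x6 NOR w1 = 0 NOR 0 = 1
w6 = w3 XOR w1 = 0 XOR 0 = 0
w7 = w0 XOR w6 = 0 XOR 0 = 0
w12 = w7 AND w5 = 0 AND 1 = 0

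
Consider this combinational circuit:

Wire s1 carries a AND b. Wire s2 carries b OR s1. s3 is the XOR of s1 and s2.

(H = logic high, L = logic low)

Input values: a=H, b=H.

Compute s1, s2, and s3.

s1 = H; s2 = H; s3 = L

s1 = a AND b = H AND H = H
s2 = b OR s1 = H OR H = H
s3 = s1 XOR s2 = H XOR H = L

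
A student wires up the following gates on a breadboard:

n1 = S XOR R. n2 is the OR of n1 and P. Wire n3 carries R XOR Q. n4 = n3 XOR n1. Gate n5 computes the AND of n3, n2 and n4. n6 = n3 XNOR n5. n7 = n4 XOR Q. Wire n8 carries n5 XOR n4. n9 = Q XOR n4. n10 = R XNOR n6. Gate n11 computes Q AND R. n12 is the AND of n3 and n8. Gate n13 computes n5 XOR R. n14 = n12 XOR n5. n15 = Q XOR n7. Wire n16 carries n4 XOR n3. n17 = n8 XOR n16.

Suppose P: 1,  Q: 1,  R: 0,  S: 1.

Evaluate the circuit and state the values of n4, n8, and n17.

n1 = S XOR R = 1 XOR 0 = 1
n2 = n1 OR P = 1 OR 1 = 1
n3 = R XOR Q = 0 XOR 1 = 1
n4 = n3 XOR n1 = 1 XOR 1 = 0
n5 = n3 AND n2 AND n4 = 1 AND 1 AND 0 = 0
n8 = n5 XOR n4 = 0 XOR 0 = 0
n16 = n4 XOR n3 = 0 XOR 1 = 1
n17 = n8 XOR n16 = 0 XOR 1 = 1

n4 = 0  n8 = 0  n17 = 1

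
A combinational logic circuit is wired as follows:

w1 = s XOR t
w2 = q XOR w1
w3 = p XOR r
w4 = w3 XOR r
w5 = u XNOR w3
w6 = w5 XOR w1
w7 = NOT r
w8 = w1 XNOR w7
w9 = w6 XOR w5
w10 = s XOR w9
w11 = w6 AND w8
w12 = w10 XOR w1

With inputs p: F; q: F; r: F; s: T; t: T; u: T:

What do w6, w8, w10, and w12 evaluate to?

w6 = F, w8 = F, w10 = T, w12 = T

w1 = s XOR t = T XOR T = F
w3 = p XOR r = F XOR F = F
w5 = u XNOR w3 = T XNOR F = F
w6 = w5 XOR w1 = F XOR F = F
w7 = NOT r = NOT F = T
w8 = w1 XNOR w7 = F XNOR T = F
w9 = w6 XOR w5 = F XOR F = F
w10 = s XOR w9 = T XOR F = T
w12 = w10 XOR w1 = T XOR F = T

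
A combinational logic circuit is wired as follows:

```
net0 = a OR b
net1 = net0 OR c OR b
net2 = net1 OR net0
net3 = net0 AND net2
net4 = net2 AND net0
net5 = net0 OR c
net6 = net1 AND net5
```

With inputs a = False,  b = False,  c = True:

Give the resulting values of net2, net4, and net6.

net0 = a OR b = False OR False = False
net1 = net0 OR c OR b = False OR True OR False = True
net2 = net1 OR net0 = True OR False = True
net4 = net2 AND net0 = True AND False = False
net5 = net0 OR c = False OR True = True
net6 = net1 AND net5 = True AND True = True

net2 = True; net4 = False; net6 = True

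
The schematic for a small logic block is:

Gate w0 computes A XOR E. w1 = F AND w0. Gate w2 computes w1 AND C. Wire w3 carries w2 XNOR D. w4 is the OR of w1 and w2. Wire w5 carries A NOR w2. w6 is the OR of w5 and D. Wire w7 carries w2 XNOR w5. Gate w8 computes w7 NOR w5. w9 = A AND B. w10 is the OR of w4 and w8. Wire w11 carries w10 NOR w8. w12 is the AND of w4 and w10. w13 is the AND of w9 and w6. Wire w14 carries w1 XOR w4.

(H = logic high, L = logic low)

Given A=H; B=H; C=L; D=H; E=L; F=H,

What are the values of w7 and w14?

w7 = H, w14 = L

w0 = A XOR E = H XOR L = H
w1 = F AND w0 = H AND H = H
w2 = w1 AND C = H AND L = L
w4 = w1 OR w2 = H OR L = H
w5 = A NOR w2 = H NOR L = L
w7 = w2 XNOR w5 = L XNOR L = H
w14 = w1 XOR w4 = H XOR H = L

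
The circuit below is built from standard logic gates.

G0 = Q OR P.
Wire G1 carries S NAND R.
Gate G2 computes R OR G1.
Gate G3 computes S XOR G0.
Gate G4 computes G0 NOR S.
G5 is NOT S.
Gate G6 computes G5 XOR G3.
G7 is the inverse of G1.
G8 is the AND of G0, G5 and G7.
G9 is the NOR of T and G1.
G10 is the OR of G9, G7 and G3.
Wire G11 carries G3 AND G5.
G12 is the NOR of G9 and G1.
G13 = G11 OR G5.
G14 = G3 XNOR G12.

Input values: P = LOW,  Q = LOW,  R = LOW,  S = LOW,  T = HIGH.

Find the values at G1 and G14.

G0 = Q OR P = LOW OR LOW = LOW
G1 = S NAND R = LOW NAND LOW = HIGH
G3 = S XOR G0 = LOW XOR LOW = LOW
G9 = T NOR G1 = HIGH NOR HIGH = LOW
G12 = G9 NOR G1 = LOW NOR HIGH = LOW
G14 = G3 XNOR G12 = LOW XNOR LOW = HIGH

G1 = HIGH, G14 = HIGH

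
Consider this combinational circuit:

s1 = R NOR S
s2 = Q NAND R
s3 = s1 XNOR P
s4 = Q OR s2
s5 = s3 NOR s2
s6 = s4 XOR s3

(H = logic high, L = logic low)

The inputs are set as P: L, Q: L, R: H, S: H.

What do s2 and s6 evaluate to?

s2 = H; s6 = L

s1 = R NOR S = H NOR H = L
s2 = Q NAND R = L NAND H = H
s3 = s1 XNOR P = L XNOR L = H
s4 = Q OR s2 = L OR H = H
s6 = s4 XOR s3 = H XOR H = L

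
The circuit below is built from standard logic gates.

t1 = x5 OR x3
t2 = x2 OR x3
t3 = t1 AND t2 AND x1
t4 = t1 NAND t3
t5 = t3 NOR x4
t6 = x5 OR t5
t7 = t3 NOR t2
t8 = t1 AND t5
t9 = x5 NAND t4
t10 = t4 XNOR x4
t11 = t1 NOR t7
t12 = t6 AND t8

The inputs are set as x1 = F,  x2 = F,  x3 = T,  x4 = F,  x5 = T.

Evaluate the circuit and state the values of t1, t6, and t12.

t1 = T, t6 = T, t12 = T

t1 = x5 OR x3 = T OR T = T
t2 = x2 OR x3 = F OR T = T
t3 = t1 AND t2 AND x1 = T AND T AND F = F
t5 = t3 NOR x4 = F NOR F = T
t6 = x5 OR t5 = T OR T = T
t8 = t1 AND t5 = T AND T = T
t12 = t6 AND t8 = T AND T = T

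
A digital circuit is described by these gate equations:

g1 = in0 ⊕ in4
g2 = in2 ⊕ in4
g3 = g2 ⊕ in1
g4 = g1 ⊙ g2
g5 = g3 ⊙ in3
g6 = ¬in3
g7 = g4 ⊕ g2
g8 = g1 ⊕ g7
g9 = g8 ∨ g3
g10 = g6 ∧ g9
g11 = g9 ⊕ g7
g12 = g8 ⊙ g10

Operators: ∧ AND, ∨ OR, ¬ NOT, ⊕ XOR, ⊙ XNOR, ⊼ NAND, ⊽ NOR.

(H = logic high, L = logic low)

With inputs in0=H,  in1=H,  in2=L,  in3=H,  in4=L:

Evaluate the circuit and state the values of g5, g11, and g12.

g1 = in0 XOR in4 = H XOR L = H
g2 = in2 XOR in4 = L XOR L = L
g3 = g2 XOR in1 = L XOR H = H
g4 = g1 XNOR g2 = H XNOR L = L
g5 = g3 XNOR in3 = H XNOR H = H
g6 = NOT in3 = NOT H = L
g7 = g4 XOR g2 = L XOR L = L
g8 = g1 XOR g7 = H XOR L = H
g9 = g8 OR g3 = H OR H = H
g10 = g6 AND g9 = L AND H = L
g11 = g9 XOR g7 = H XOR L = H
g12 = g8 XNOR g10 = H XNOR L = L

g5 = H, g11 = H, g12 = L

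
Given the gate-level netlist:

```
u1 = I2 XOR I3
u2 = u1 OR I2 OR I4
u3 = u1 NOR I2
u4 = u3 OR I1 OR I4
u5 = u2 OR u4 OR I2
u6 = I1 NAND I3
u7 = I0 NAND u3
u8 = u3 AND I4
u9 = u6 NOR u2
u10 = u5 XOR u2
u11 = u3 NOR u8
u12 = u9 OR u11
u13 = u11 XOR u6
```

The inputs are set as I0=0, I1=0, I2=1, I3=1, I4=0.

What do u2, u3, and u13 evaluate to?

u1 = I2 XOR I3 = 1 XOR 1 = 0
u2 = u1 OR I2 OR I4 = 0 OR 1 OR 0 = 1
u3 = u1 NOR I2 = 0 NOR 1 = 0
u6 = I1 NAND I3 = 0 NAND 1 = 1
u8 = u3 AND I4 = 0 AND 0 = 0
u11 = u3 NOR u8 = 0 NOR 0 = 1
u13 = u11 XOR u6 = 1 XOR 1 = 0

u2 = 1  u3 = 0  u13 = 0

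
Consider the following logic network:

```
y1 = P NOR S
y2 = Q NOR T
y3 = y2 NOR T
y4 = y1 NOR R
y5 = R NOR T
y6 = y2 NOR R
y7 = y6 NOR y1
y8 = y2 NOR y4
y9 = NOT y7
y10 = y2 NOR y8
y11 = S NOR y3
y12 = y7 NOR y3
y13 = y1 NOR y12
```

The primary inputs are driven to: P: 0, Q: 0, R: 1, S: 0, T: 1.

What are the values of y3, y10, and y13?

y3 = 0, y10 = 0, y13 = 0

y1 = P NOR S = 0 NOR 0 = 1
y2 = Q NOR T = 0 NOR 1 = 0
y3 = y2 NOR T = 0 NOR 1 = 0
y4 = y1 NOR R = 1 NOR 1 = 0
y6 = y2 NOR R = 0 NOR 1 = 0
y7 = y6 NOR y1 = 0 NOR 1 = 0
y8 = y2 NOR y4 = 0 NOR 0 = 1
y10 = y2 NOR y8 = 0 NOR 1 = 0
y12 = y7 NOR y3 = 0 NOR 0 = 1
y13 = y1 NOR y12 = 1 NOR 1 = 0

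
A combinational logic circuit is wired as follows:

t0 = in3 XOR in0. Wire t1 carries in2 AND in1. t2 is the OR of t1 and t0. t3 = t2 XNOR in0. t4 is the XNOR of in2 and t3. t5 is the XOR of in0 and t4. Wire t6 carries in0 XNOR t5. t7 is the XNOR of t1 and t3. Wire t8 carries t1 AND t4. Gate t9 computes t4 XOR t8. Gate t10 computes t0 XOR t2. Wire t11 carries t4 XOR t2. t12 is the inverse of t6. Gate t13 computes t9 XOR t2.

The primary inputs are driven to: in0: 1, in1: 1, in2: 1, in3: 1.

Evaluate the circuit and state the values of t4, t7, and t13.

t4 = 1, t7 = 1, t13 = 1

t0 = in3 XOR in0 = 1 XOR 1 = 0
t1 = in2 AND in1 = 1 AND 1 = 1
t2 = t1 OR t0 = 1 OR 0 = 1
t3 = t2 XNOR in0 = 1 XNOR 1 = 1
t4 = in2 XNOR t3 = 1 XNOR 1 = 1
t7 = t1 XNOR t3 = 1 XNOR 1 = 1
t8 = t1 AND t4 = 1 AND 1 = 1
t9 = t4 XOR t8 = 1 XOR 1 = 0
t13 = t9 XOR t2 = 0 XOR 1 = 1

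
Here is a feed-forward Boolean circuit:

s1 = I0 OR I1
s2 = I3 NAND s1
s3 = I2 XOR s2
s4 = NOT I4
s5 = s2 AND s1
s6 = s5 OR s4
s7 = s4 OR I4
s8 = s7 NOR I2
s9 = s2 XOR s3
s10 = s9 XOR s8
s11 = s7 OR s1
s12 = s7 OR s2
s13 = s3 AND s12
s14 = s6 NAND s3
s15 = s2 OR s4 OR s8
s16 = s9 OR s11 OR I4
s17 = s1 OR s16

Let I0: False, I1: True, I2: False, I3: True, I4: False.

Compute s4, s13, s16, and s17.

s1 = I0 OR I1 = False OR True = True
s2 = I3 NAND s1 = True NAND True = False
s3 = I2 XOR s2 = False XOR False = False
s4 = NOT I4 = NOT False = True
s7 = s4 OR I4 = True OR False = True
s9 = s2 XOR s3 = False XOR False = False
s11 = s7 OR s1 = True OR True = True
s12 = s7 OR s2 = True OR False = True
s13 = s3 AND s12 = False AND True = False
s16 = s9 OR s11 OR I4 = False OR True OR False = True
s17 = s1 OR s16 = True OR True = True

s4 = True; s13 = False; s16 = True; s17 = True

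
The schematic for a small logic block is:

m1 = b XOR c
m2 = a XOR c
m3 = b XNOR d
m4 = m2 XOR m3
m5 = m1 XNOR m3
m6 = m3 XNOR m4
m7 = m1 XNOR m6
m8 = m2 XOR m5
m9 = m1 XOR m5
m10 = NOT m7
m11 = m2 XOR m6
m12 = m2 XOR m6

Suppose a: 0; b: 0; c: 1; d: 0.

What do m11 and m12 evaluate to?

m2 = a XOR c = 0 XOR 1 = 1
m3 = b XNOR d = 0 XNOR 0 = 1
m4 = m2 XOR m3 = 1 XOR 1 = 0
m6 = m3 XNOR m4 = 1 XNOR 0 = 0
m11 = m2 XOR m6 = 1 XOR 0 = 1
m12 = m2 XOR m6 = 1 XOR 0 = 1

m11 = 1, m12 = 1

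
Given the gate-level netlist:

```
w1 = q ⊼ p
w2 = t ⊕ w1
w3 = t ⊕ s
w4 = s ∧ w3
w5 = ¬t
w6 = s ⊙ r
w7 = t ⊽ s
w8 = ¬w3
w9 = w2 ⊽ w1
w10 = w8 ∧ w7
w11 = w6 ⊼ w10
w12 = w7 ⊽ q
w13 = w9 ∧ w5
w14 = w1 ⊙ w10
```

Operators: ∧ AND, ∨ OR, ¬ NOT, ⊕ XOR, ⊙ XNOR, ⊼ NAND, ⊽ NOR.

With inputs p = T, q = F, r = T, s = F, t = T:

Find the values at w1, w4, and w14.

w1 = q NAND p = F NAND T = T
w3 = t XOR s = T XOR F = T
w4 = s AND w3 = F AND T = F
w7 = t NOR s = T NOR F = F
w8 = NOT w3 = NOT T = F
w10 = w8 AND w7 = F AND F = F
w14 = w1 XNOR w10 = T XNOR F = F

w1 = T, w4 = F, w14 = F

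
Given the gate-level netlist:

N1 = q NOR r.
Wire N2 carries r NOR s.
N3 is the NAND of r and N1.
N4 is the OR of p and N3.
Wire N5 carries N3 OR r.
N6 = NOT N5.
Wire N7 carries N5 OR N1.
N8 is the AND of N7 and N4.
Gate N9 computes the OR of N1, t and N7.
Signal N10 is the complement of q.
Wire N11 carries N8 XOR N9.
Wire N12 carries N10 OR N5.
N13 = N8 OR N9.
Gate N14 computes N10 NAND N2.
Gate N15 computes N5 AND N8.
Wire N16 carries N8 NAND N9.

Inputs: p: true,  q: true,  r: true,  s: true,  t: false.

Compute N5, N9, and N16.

N5 = true; N9 = true; N16 = false

N1 = q NOR r = true NOR true = false
N3 = r NAND N1 = true NAND false = true
N4 = p OR N3 = true OR true = true
N5 = N3 OR r = true OR true = true
N7 = N5 OR N1 = true OR false = true
N8 = N7 AND N4 = true AND true = true
N9 = N1 OR t OR N7 = false OR false OR true = true
N16 = N8 NAND N9 = true NAND true = false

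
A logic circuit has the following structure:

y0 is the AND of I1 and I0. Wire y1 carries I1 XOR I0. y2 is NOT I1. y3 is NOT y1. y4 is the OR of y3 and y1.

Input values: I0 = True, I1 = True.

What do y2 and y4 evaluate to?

y2 = False, y4 = True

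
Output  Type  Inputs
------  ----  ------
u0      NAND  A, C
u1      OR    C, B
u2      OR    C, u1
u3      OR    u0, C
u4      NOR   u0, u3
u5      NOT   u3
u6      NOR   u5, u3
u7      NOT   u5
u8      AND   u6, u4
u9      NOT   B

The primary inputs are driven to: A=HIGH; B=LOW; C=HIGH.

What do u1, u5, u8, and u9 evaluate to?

u1 = HIGH, u5 = LOW, u8 = LOW, u9 = HIGH

u0 = A NAND C = HIGH NAND HIGH = LOW
u1 = C OR B = HIGH OR LOW = HIGH
u3 = u0 OR C = LOW OR HIGH = HIGH
u4 = u0 NOR u3 = LOW NOR HIGH = LOW
u5 = NOT u3 = NOT HIGH = LOW
u6 = u5 NOR u3 = LOW NOR HIGH = LOW
u8 = u6 AND u4 = LOW AND LOW = LOW
u9 = NOT B = NOT LOW = HIGH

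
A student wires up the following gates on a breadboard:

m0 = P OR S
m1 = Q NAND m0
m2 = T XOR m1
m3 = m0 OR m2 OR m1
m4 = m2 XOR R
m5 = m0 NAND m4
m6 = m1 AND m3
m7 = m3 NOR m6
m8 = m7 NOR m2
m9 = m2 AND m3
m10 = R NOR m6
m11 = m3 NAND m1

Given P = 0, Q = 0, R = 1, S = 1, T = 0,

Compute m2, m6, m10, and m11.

m2 = 1, m6 = 1, m10 = 0, m11 = 0

m0 = P OR S = 0 OR 1 = 1
m1 = Q NAND m0 = 0 NAND 1 = 1
m2 = T XOR m1 = 0 XOR 1 = 1
m3 = m0 OR m2 OR m1 = 1 OR 1 OR 1 = 1
m6 = m1 AND m3 = 1 AND 1 = 1
m10 = R NOR m6 = 1 NOR 1 = 0
m11 = m3 NAND m1 = 1 NAND 1 = 0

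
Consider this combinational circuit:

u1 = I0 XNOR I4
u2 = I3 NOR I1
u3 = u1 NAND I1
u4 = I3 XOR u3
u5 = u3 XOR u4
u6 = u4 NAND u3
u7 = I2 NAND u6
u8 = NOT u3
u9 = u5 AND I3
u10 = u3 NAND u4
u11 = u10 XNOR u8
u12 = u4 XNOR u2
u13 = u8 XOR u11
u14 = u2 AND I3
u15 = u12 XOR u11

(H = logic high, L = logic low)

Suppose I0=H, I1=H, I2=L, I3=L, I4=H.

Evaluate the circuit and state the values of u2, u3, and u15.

u2 = L, u3 = L, u15 = L

u1 = I0 XNOR I4 = H XNOR H = H
u2 = I3 NOR I1 = L NOR H = L
u3 = u1 NAND I1 = H NAND H = L
u4 = I3 XOR u3 = L XOR L = L
u8 = NOT u3 = NOT L = H
u10 = u3 NAND u4 = L NAND L = H
u11 = u10 XNOR u8 = H XNOR H = H
u12 = u4 XNOR u2 = L XNOR L = H
u15 = u12 XOR u11 = H XOR H = L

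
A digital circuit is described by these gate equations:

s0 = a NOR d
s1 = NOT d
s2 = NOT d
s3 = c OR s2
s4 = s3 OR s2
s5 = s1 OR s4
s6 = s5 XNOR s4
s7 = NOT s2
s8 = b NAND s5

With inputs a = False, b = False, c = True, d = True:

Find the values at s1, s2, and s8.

s1 = NOT d = NOT True = False
s2 = NOT d = NOT True = False
s3 = c OR s2 = True OR False = True
s4 = s3 OR s2 = True OR False = True
s5 = s1 OR s4 = False OR True = True
s8 = b NAND s5 = False NAND True = True

s1 = False  s2 = False  s8 = True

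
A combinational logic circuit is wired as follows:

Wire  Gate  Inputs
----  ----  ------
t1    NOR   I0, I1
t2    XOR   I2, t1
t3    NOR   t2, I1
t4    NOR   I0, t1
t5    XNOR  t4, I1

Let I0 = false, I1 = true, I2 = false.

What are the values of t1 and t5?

t1 = false; t5 = true

t1 = I0 NOR I1 = false NOR true = false
t4 = I0 NOR t1 = false NOR false = true
t5 = t4 XNOR I1 = true XNOR true = true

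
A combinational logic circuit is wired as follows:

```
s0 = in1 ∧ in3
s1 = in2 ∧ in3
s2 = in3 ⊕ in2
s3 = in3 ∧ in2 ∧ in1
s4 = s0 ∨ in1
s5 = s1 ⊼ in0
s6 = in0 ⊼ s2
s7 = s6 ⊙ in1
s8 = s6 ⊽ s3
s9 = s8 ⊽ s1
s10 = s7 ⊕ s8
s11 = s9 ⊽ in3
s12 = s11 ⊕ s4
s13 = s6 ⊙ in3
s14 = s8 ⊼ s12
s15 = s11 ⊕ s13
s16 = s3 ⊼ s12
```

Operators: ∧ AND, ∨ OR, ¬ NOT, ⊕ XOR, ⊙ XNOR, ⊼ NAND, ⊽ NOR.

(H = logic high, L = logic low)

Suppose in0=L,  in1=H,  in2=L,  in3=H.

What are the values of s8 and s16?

s0 = in1 AND in3 = H AND H = H
s1 = in2 AND in3 = L AND H = L
s2 = in3 XOR in2 = H XOR L = H
s3 = in3 AND in2 AND in1 = H AND L AND H = L
s4 = s0 OR in1 = H OR H = H
s6 = in0 NAND s2 = L NAND H = H
s8 = s6 NOR s3 = H NOR L = L
s9 = s8 NOR s1 = L NOR L = H
s11 = s9 NOR in3 = H NOR H = L
s12 = s11 XOR s4 = L XOR H = H
s16 = s3 NAND s12 = L NAND H = H

s8 = L; s16 = H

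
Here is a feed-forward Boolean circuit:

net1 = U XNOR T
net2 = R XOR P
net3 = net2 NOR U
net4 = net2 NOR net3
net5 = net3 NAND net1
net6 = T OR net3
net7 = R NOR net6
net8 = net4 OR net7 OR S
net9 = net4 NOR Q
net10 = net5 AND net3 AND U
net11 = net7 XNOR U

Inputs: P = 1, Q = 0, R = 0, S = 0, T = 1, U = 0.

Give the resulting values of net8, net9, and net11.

net8 = 0; net9 = 1; net11 = 1

net2 = R XOR P = 0 XOR 1 = 1
net3 = net2 NOR U = 1 NOR 0 = 0
net4 = net2 NOR net3 = 1 NOR 0 = 0
net6 = T OR net3 = 1 OR 0 = 1
net7 = R NOR net6 = 0 NOR 1 = 0
net8 = net4 OR net7 OR S = 0 OR 0 OR 0 = 0
net9 = net4 NOR Q = 0 NOR 0 = 1
net11 = net7 XNOR U = 0 XNOR 0 = 1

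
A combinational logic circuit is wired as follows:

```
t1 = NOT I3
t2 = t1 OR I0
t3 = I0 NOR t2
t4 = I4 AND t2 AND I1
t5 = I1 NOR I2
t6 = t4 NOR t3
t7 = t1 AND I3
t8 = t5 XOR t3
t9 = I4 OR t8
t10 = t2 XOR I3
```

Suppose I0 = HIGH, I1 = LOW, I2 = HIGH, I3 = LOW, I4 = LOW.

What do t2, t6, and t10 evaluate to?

t1 = NOT I3 = NOT LOW = HIGH
t2 = t1 OR I0 = HIGH OR HIGH = HIGH
t3 = I0 NOR t2 = HIGH NOR HIGH = LOW
t4 = I4 AND t2 AND I1 = LOW AND HIGH AND LOW = LOW
t6 = t4 NOR t3 = LOW NOR LOW = HIGH
t10 = t2 XOR I3 = HIGH XOR LOW = HIGH

t2 = HIGH  t6 = HIGH  t10 = HIGH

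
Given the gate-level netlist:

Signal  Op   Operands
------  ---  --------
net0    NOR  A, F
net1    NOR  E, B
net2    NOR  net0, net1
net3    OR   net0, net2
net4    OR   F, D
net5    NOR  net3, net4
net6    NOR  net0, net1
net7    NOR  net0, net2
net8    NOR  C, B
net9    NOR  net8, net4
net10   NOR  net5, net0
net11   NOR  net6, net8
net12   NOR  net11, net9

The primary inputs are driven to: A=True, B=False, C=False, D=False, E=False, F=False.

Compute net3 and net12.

net3 = False  net12 = True

net0 = A NOR F = True NOR False = False
net1 = E NOR B = False NOR False = True
net2 = net0 NOR net1 = False NOR True = False
net3 = net0 OR net2 = False OR False = False
net4 = F OR D = False OR False = False
net6 = net0 NOR net1 = False NOR True = False
net8 = C NOR B = False NOR False = True
net9 = net8 NOR net4 = True NOR False = False
net11 = net6 NOR net8 = False NOR True = False
net12 = net11 NOR net9 = False NOR False = True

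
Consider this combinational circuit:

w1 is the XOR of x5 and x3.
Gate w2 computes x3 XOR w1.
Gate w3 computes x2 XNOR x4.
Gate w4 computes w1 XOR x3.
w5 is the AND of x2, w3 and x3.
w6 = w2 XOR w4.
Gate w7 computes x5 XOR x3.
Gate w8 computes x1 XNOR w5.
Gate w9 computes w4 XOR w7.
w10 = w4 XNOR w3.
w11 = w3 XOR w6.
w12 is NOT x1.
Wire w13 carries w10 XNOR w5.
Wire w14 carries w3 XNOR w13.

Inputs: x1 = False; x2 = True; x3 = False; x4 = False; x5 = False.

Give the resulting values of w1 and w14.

w1 = False; w14 = True

w1 = x5 XOR x3 = False XOR False = False
w3 = x2 XNOR x4 = True XNOR False = False
w4 = w1 XOR x3 = False XOR False = False
w5 = x2 AND w3 AND x3 = True AND False AND False = False
w10 = w4 XNOR w3 = False XNOR False = True
w13 = w10 XNOR w5 = True XNOR False = False
w14 = w3 XNOR w13 = False XNOR False = True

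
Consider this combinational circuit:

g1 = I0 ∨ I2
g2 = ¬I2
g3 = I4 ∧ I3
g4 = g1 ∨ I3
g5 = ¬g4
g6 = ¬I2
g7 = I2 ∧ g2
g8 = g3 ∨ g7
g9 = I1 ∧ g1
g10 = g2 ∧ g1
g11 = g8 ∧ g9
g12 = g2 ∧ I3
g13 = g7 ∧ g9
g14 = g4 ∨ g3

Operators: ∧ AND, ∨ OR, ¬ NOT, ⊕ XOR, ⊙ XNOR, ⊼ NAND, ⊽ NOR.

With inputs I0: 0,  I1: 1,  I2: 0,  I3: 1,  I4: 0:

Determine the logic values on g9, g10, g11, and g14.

g9 = 0, g10 = 0, g11 = 0, g14 = 1

g1 = I0 OR I2 = 0 OR 0 = 0
g2 = NOT I2 = NOT 0 = 1
g3 = I4 AND I3 = 0 AND 1 = 0
g4 = g1 OR I3 = 0 OR 1 = 1
g7 = I2 AND g2 = 0 AND 1 = 0
g8 = g3 OR g7 = 0 OR 0 = 0
g9 = I1 AND g1 = 1 AND 0 = 0
g10 = g2 AND g1 = 1 AND 0 = 0
g11 = g8 AND g9 = 0 AND 0 = 0
g14 = g4 OR g3 = 1 OR 0 = 1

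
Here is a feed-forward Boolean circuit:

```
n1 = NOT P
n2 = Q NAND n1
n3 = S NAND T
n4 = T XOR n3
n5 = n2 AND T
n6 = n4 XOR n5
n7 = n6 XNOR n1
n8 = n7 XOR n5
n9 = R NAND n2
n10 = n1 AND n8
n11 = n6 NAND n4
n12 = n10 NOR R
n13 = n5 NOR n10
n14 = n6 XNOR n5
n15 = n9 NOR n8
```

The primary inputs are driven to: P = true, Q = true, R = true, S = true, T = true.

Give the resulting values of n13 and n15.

n13 = false  n15 = true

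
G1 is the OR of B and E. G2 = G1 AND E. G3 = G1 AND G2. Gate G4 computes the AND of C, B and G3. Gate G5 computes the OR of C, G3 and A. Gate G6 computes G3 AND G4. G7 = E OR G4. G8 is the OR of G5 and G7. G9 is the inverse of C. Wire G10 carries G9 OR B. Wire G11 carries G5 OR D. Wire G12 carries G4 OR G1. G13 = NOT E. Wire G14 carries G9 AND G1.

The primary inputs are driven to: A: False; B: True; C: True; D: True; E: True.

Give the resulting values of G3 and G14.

G1 = B OR E = True OR True = True
G2 = G1 AND E = True AND True = True
G3 = G1 AND G2 = True AND True = True
G9 = NOT C = NOT True = False
G14 = G9 AND G1 = False AND True = False

G3 = True, G14 = False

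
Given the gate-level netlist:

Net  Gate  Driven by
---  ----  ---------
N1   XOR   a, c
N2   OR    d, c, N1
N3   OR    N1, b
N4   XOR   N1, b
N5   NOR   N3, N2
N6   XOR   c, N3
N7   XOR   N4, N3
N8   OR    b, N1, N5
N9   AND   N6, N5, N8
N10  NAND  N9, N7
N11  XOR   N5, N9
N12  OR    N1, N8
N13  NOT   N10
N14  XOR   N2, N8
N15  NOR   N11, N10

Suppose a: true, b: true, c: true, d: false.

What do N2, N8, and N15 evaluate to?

N2 = true  N8 = true  N15 = false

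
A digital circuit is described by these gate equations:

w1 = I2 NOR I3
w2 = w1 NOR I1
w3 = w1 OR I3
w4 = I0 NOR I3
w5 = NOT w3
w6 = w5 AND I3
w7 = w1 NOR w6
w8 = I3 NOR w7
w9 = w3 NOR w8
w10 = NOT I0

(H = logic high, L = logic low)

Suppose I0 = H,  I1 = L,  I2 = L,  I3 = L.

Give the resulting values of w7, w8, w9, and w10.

w1 = I2 NOR I3 = L NOR L = H
w3 = w1 OR I3 = H OR L = H
w5 = NOT w3 = NOT H = L
w6 = w5 AND I3 = L AND L = L
w7 = w1 NOR w6 = H NOR L = L
w8 = I3 NOR w7 = L NOR L = H
w9 = w3 NOR w8 = H NOR H = L
w10 = NOT I0 = NOT H = L

w7 = L, w8 = H, w9 = L, w10 = L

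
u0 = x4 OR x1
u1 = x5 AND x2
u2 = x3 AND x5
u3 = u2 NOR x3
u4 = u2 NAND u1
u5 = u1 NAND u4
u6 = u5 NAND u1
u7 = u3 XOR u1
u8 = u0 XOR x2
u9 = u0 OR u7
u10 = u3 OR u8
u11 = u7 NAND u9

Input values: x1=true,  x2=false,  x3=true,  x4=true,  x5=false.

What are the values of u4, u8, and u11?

u4 = true, u8 = true, u11 = true

u0 = x4 OR x1 = true OR true = true
u1 = x5 AND x2 = false AND false = false
u2 = x3 AND x5 = true AND false = false
u3 = u2 NOR x3 = false NOR true = false
u4 = u2 NAND u1 = false NAND false = true
u7 = u3 XOR u1 = false XOR false = false
u8 = u0 XOR x2 = true XOR false = true
u9 = u0 OR u7 = true OR false = true
u11 = u7 NAND u9 = false NAND true = true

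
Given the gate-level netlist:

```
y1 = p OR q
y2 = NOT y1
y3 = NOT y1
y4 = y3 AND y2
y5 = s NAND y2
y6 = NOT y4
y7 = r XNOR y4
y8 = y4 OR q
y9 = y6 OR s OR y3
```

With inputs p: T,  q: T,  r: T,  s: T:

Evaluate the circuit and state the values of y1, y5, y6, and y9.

y1 = T, y5 = T, y6 = T, y9 = T

y1 = p OR q = T OR T = T
y2 = NOT y1 = NOT T = F
y3 = NOT y1 = NOT T = F
y4 = y3 AND y2 = F AND F = F
y5 = s NAND y2 = T NAND F = T
y6 = NOT y4 = NOT F = T
y9 = y6 OR s OR y3 = T OR T OR F = T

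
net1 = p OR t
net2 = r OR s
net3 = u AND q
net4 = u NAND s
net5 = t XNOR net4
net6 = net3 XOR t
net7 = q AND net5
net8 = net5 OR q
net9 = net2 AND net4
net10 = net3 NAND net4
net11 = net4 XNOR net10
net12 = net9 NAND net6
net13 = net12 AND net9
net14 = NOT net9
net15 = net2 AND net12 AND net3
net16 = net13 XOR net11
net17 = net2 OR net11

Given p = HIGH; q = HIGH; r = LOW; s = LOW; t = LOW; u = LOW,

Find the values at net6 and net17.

net6 = LOW  net17 = HIGH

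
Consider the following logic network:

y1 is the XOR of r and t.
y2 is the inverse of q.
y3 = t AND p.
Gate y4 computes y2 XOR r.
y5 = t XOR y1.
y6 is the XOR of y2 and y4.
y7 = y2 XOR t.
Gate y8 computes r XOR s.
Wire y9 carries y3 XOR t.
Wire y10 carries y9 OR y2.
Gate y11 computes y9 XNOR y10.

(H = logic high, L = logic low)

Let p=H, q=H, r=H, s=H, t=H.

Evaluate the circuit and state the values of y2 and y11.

y2 = L, y11 = H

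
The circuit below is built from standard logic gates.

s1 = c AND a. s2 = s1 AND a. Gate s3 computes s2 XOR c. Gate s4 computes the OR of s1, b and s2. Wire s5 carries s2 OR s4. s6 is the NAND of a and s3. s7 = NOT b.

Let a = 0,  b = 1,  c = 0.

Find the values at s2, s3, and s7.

s1 = c AND a = 0 AND 0 = 0
s2 = s1 AND a = 0 AND 0 = 0
s3 = s2 XOR c = 0 XOR 0 = 0
s7 = NOT b = NOT 1 = 0

s2 = 0  s3 = 0  s7 = 0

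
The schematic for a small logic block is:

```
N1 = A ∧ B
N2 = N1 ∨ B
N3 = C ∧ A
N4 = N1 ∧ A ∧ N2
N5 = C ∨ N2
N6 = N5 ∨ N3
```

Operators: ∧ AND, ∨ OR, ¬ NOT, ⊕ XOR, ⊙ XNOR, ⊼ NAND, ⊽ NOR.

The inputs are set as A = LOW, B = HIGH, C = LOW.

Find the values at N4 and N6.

N1 = A AND B = LOW AND HIGH = LOW
N2 = N1 OR B = LOW OR HIGH = HIGH
N3 = C AND A = LOW AND LOW = LOW
N4 = N1 AND A AND N2 = LOW AND LOW AND HIGH = LOW
N5 = C OR N2 = LOW OR HIGH = HIGH
N6 = N5 OR N3 = HIGH OR LOW = HIGH

N4 = LOW, N6 = HIGH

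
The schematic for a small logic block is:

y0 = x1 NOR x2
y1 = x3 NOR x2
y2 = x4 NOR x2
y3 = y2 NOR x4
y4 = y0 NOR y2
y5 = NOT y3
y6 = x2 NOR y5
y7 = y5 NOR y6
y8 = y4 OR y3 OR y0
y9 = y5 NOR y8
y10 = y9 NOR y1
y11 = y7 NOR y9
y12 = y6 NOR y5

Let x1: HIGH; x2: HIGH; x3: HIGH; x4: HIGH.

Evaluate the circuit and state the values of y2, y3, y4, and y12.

y0 = x1 NOR x2 = HIGH NOR HIGH = LOW
y2 = x4 NOR x2 = HIGH NOR HIGH = LOW
y3 = y2 NOR x4 = LOW NOR HIGH = LOW
y4 = y0 NOR y2 = LOW NOR LOW = HIGH
y5 = NOT y3 = NOT LOW = HIGH
y6 = x2 NOR y5 = HIGH NOR HIGH = LOW
y12 = y6 NOR y5 = LOW NOR HIGH = LOW

y2 = LOW; y3 = LOW; y4 = HIGH; y12 = LOW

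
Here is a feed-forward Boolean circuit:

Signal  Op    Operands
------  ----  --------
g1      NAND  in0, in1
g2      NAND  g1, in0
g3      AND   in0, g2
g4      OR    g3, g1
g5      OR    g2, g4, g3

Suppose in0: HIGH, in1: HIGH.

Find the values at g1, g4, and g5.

g1 = LOW, g4 = HIGH, g5 = HIGH

g1 = in0 NAND in1 = HIGH NAND HIGH = LOW
g2 = g1 NAND in0 = LOW NAND HIGH = HIGH
g3 = in0 AND g2 = HIGH AND HIGH = HIGH
g4 = g3 OR g1 = HIGH OR LOW = HIGH
g5 = g2 OR g4 OR g3 = HIGH OR HIGH OR HIGH = HIGH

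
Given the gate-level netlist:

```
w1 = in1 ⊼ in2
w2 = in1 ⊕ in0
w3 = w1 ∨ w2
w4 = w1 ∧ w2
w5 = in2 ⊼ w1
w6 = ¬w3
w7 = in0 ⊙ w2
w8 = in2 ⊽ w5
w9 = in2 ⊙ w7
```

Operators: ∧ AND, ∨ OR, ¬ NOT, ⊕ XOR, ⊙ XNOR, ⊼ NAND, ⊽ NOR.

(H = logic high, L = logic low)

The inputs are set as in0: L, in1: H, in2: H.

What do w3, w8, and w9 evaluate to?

w1 = in1 NAND in2 = H NAND H = L
w2 = in1 XOR in0 = H XOR L = H
w3 = w1 OR w2 = L OR H = H
w5 = in2 NAND w1 = H NAND L = H
w7 = in0 XNOR w2 = L XNOR H = L
w8 = in2 NOR w5 = H NOR H = L
w9 = in2 XNOR w7 = H XNOR L = L

w3 = H, w8 = L, w9 = L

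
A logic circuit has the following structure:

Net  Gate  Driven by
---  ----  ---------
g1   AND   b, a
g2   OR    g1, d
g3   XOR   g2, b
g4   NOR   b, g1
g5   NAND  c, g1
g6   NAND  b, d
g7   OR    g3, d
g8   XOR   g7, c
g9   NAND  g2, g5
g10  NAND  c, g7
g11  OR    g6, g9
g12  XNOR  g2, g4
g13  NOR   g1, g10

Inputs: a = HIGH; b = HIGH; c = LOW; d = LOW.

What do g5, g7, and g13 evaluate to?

g5 = HIGH  g7 = LOW  g13 = LOW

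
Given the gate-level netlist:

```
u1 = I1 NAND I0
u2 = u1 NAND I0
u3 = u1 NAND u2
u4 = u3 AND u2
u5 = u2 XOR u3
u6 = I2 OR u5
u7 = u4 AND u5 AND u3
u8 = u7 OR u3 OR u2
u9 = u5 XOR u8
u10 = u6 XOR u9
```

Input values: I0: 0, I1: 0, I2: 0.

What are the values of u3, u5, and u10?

u1 = I1 NAND I0 = 0 NAND 0 = 1
u2 = u1 NAND I0 = 1 NAND 0 = 1
u3 = u1 NAND u2 = 1 NAND 1 = 0
u4 = u3 AND u2 = 0 AND 1 = 0
u5 = u2 XOR u3 = 1 XOR 0 = 1
u6 = I2 OR u5 = 0 OR 1 = 1
u7 = u4 AND u5 AND u3 = 0 AND 1 AND 0 = 0
u8 = u7 OR u3 OR u2 = 0 OR 0 OR 1 = 1
u9 = u5 XOR u8 = 1 XOR 1 = 0
u10 = u6 XOR u9 = 1 XOR 0 = 1

u3 = 0, u5 = 1, u10 = 1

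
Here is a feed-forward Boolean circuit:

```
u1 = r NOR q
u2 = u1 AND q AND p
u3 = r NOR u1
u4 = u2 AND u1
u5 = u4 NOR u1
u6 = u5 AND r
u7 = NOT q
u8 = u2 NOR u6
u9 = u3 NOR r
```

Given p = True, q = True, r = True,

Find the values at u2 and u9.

u1 = r NOR q = True NOR True = False
u2 = u1 AND q AND p = False AND True AND True = False
u3 = r NOR u1 = True NOR False = False
u9 = u3 NOR r = False NOR True = False

u2 = False; u9 = False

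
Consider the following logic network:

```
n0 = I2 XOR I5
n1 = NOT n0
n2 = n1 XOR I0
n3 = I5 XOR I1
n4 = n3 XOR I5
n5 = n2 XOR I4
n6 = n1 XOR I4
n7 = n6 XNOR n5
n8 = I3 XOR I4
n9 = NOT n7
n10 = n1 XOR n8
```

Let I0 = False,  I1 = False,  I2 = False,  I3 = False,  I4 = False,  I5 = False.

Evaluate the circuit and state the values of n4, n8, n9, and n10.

n4 = False, n8 = False, n9 = False, n10 = True

n0 = I2 XOR I5 = False XOR False = False
n1 = NOT n0 = NOT False = True
n2 = n1 XOR I0 = True XOR False = True
n3 = I5 XOR I1 = False XOR False = False
n4 = n3 XOR I5 = False XOR False = False
n5 = n2 XOR I4 = True XOR False = True
n6 = n1 XOR I4 = True XOR False = True
n7 = n6 XNOR n5 = True XNOR True = True
n8 = I3 XOR I4 = False XOR False = False
n9 = NOT n7 = NOT True = False
n10 = n1 XOR n8 = True XOR False = True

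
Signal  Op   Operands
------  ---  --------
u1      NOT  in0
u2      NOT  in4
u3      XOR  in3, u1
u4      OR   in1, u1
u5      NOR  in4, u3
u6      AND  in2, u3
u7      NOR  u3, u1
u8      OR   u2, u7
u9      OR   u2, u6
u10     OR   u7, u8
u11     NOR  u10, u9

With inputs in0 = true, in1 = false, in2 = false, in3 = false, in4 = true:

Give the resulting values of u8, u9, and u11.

u1 = NOT in0 = NOT true = false
u2 = NOT in4 = NOT true = false
u3 = in3 XOR u1 = false XOR false = false
u6 = in2 AND u3 = false AND false = false
u7 = u3 NOR u1 = false NOR false = true
u8 = u2 OR u7 = false OR true = true
u9 = u2 OR u6 = false OR false = false
u10 = u7 OR u8 = true OR true = true
u11 = u10 NOR u9 = true NOR false = false

u8 = true; u9 = false; u11 = false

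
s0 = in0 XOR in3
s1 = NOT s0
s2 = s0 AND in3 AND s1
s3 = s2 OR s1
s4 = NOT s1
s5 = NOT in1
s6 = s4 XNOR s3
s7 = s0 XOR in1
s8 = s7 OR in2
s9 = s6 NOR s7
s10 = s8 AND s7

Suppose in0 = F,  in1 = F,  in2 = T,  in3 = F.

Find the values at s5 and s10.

s5 = T  s10 = F

s0 = in0 XOR in3 = F XOR F = F
s5 = NOT in1 = NOT F = T
s7 = s0 XOR in1 = F XOR F = F
s8 = s7 OR in2 = F OR T = T
s10 = s8 AND s7 = T AND F = F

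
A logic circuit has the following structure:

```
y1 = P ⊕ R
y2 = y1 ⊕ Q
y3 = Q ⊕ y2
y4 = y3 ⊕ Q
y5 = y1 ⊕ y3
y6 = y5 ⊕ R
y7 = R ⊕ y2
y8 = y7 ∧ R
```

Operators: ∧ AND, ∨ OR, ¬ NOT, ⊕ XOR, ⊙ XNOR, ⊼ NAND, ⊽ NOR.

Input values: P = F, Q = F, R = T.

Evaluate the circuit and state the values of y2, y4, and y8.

y1 = P XOR R = F XOR T = T
y2 = y1 XOR Q = T XOR F = T
y3 = Q XOR y2 = F XOR T = T
y4 = y3 XOR Q = T XOR F = T
y7 = R XOR y2 = T XOR T = F
y8 = y7 AND R = F AND T = F

y2 = T, y4 = T, y8 = F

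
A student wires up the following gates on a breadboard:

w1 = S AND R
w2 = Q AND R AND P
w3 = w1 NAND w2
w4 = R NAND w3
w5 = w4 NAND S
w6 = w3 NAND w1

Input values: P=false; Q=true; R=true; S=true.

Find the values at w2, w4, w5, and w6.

w2 = false, w4 = false, w5 = true, w6 = false

w1 = S AND R = true AND true = true
w2 = Q AND R AND P = true AND true AND false = false
w3 = w1 NAND w2 = true NAND false = true
w4 = R NAND w3 = true NAND true = false
w5 = w4 NAND S = false NAND true = true
w6 = w3 NAND w1 = true NAND true = false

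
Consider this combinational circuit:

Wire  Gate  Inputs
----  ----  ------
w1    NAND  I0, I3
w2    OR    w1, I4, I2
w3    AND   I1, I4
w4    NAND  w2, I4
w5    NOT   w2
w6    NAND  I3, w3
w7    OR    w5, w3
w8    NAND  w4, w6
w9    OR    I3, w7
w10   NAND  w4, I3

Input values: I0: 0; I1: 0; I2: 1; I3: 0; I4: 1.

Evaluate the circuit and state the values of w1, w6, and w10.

w1 = 1  w6 = 1  w10 = 1

w1 = I0 NAND I3 = 0 NAND 0 = 1
w2 = w1 OR I4 OR I2 = 1 OR 1 OR 1 = 1
w3 = I1 AND I4 = 0 AND 1 = 0
w4 = w2 NAND I4 = 1 NAND 1 = 0
w6 = I3 NAND w3 = 0 NAND 0 = 1
w10 = w4 NAND I3 = 0 NAND 0 = 1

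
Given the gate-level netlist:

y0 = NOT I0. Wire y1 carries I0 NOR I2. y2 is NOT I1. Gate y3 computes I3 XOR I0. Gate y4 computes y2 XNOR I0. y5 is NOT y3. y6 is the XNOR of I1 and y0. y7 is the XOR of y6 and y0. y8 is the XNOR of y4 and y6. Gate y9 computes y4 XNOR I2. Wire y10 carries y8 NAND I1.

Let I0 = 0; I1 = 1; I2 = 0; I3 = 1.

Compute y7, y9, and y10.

y7 = 0  y9 = 0  y10 = 0

y0 = NOT I0 = NOT 0 = 1
y2 = NOT I1 = NOT 1 = 0
y4 = y2 XNOR I0 = 0 XNOR 0 = 1
y6 = I1 XNOR y0 = 1 XNOR 1 = 1
y7 = y6 XOR y0 = 1 XOR 1 = 0
y8 = y4 XNOR y6 = 1 XNOR 1 = 1
y9 = y4 XNOR I2 = 1 XNOR 0 = 0
y10 = y8 NAND I1 = 1 NAND 1 = 0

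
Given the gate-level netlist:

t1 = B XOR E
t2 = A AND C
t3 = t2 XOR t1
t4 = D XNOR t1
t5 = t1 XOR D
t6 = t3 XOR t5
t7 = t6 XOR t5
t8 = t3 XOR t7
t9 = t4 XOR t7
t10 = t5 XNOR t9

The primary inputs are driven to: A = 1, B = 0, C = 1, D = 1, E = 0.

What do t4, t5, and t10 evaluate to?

t4 = 0  t5 = 1  t10 = 1

t1 = B XOR E = 0 XOR 0 = 0
t2 = A AND C = 1 AND 1 = 1
t3 = t2 XOR t1 = 1 XOR 0 = 1
t4 = D XNOR t1 = 1 XNOR 0 = 0
t5 = t1 XOR D = 0 XOR 1 = 1
t6 = t3 XOR t5 = 1 XOR 1 = 0
t7 = t6 XOR t5 = 0 XOR 1 = 1
t9 = t4 XOR t7 = 0 XOR 1 = 1
t10 = t5 XNOR t9 = 1 XNOR 1 = 1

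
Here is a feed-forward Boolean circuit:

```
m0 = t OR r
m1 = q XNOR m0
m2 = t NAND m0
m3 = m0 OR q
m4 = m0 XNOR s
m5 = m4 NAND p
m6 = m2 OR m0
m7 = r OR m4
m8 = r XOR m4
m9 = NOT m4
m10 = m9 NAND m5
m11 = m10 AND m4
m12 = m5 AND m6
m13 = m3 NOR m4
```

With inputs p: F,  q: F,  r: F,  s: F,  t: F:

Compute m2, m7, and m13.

m0 = t OR r = F OR F = F
m2 = t NAND m0 = F NAND F = T
m3 = m0 OR q = F OR F = F
m4 = m0 XNOR s = F XNOR F = T
m7 = r OR m4 = F OR T = T
m13 = m3 NOR m4 = F NOR T = F

m2 = T  m7 = T  m13 = F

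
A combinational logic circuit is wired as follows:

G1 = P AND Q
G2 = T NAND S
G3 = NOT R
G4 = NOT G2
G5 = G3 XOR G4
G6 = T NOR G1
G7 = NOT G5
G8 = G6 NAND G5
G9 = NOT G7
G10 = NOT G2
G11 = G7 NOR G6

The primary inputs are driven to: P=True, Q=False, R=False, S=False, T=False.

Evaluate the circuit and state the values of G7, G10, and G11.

G7 = False, G10 = False, G11 = False

G1 = P AND Q = True AND False = False
G2 = T NAND S = False NAND False = True
G3 = NOT R = NOT False = True
G4 = NOT G2 = NOT True = False
G5 = G3 XOR G4 = True XOR False = True
G6 = T NOR G1 = False NOR False = True
G7 = NOT G5 = NOT True = False
G10 = NOT G2 = NOT True = False
G11 = G7 NOR G6 = False NOR True = False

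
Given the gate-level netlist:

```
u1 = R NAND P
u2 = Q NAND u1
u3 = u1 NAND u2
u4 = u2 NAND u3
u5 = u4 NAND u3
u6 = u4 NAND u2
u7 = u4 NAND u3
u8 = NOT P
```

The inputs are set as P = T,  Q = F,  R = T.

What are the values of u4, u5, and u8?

u4 = F, u5 = T, u8 = F

u1 = R NAND P = T NAND T = F
u2 = Q NAND u1 = F NAND F = T
u3 = u1 NAND u2 = F NAND T = T
u4 = u2 NAND u3 = T NAND T = F
u5 = u4 NAND u3 = F NAND T = T
u8 = NOT P = NOT T = F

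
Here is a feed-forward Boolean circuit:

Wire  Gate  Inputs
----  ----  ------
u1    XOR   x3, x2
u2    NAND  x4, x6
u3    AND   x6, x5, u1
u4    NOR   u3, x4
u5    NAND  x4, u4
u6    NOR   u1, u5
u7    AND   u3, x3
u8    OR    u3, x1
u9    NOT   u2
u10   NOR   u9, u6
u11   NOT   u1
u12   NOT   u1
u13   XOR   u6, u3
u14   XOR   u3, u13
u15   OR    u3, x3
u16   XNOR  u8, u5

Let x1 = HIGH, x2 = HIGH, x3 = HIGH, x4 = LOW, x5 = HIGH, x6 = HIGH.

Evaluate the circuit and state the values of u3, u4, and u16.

u1 = x3 XOR x2 = HIGH XOR HIGH = LOW
u3 = x6 AND x5 AND u1 = HIGH AND HIGH AND LOW = LOW
u4 = u3 NOR x4 = LOW NOR LOW = HIGH
u5 = x4 NAND u4 = LOW NAND HIGH = HIGH
u8 = u3 OR x1 = LOW OR HIGH = HIGH
u16 = u8 XNOR u5 = HIGH XNOR HIGH = HIGH

u3 = LOW  u4 = HIGH  u16 = HIGH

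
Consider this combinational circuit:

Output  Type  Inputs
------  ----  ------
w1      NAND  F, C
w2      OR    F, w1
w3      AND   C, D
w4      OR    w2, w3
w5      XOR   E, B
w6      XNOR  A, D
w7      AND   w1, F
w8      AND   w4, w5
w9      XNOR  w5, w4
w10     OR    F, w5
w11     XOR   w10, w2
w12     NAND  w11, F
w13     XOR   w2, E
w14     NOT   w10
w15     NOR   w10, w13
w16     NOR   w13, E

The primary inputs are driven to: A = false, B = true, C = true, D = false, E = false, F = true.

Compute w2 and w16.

w1 = F NAND C = true NAND true = false
w2 = F OR w1 = true OR false = true
w13 = w2 XOR E = true XOR false = true
w16 = w13 NOR E = true NOR false = false

w2 = true, w16 = false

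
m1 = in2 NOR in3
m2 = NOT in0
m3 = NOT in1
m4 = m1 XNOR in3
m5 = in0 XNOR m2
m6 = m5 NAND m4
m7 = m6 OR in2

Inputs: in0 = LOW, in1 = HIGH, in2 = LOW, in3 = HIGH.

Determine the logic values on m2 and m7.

m2 = HIGH; m7 = HIGH

m1 = in2 NOR in3 = LOW NOR HIGH = LOW
m2 = NOT in0 = NOT LOW = HIGH
m4 = m1 XNOR in3 = LOW XNOR HIGH = LOW
m5 = in0 XNOR m2 = LOW XNOR HIGH = LOW
m6 = m5 NAND m4 = LOW NAND LOW = HIGH
m7 = m6 OR in2 = HIGH OR LOW = HIGH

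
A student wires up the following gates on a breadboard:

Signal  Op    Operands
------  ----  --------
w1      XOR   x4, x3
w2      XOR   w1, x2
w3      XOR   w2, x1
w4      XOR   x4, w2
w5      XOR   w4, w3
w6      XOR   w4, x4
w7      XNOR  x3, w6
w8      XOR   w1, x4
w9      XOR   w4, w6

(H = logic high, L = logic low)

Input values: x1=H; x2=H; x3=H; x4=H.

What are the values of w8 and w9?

w8 = H, w9 = H

w1 = x4 XOR x3 = H XOR H = L
w2 = w1 XOR x2 = L XOR H = H
w4 = x4 XOR w2 = H XOR H = L
w6 = w4 XOR x4 = L XOR H = H
w8 = w1 XOR x4 = L XOR H = H
w9 = w4 XOR w6 = L XOR H = H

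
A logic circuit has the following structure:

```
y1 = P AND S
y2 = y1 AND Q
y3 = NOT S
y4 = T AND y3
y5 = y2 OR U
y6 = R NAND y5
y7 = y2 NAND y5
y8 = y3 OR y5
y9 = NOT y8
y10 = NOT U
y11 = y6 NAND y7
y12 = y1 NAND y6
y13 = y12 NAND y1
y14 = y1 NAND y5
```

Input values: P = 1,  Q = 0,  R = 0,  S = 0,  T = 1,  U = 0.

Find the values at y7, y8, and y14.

y1 = P AND S = 1 AND 0 = 0
y2 = y1 AND Q = 0 AND 0 = 0
y3 = NOT S = NOT 0 = 1
y5 = y2 OR U = 0 OR 0 = 0
y7 = y2 NAND y5 = 0 NAND 0 = 1
y8 = y3 OR y5 = 1 OR 0 = 1
y14 = y1 NAND y5 = 0 NAND 0 = 1

y7 = 1; y8 = 1; y14 = 1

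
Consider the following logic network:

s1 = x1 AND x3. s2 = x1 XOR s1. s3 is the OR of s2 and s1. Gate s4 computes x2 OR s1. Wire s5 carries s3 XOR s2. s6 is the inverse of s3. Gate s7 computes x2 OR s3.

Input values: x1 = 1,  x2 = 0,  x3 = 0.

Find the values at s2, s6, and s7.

s1 = x1 AND x3 = 1 AND 0 = 0
s2 = x1 XOR s1 = 1 XOR 0 = 1
s3 = s2 OR s1 = 1 OR 0 = 1
s6 = NOT s3 = NOT 1 = 0
s7 = x2 OR s3 = 0 OR 1 = 1

s2 = 1  s6 = 0  s7 = 1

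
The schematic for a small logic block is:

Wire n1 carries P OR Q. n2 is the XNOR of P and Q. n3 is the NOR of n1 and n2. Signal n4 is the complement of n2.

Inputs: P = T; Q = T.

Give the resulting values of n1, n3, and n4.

n1 = P OR Q = T OR T = T
n2 = P XNOR Q = T XNOR T = T
n3 = n1 NOR n2 = T NOR T = F
n4 = NOT n2 = NOT T = F

n1 = T, n3 = F, n4 = F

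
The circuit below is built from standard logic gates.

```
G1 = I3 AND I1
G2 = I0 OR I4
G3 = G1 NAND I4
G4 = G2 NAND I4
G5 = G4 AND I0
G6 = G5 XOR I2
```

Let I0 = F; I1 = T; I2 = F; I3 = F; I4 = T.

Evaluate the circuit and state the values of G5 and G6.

G5 = F; G6 = F

G2 = I0 OR I4 = F OR T = T
G4 = G2 NAND I4 = T NAND T = F
G5 = G4 AND I0 = F AND F = F
G6 = G5 XOR I2 = F XOR F = F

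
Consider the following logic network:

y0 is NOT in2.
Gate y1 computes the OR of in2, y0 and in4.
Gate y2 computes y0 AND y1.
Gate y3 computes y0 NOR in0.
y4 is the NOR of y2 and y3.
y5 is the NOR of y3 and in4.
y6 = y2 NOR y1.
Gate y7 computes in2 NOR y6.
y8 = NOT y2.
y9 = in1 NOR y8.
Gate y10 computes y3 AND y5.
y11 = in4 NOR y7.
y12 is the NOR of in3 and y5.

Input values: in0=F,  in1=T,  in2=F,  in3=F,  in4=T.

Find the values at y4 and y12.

y0 = NOT in2 = NOT F = T
y1 = in2 OR y0 OR in4 = F OR T OR T = T
y2 = y0 AND y1 = T AND T = T
y3 = y0 NOR in0 = T NOR F = F
y4 = y2 NOR y3 = T NOR F = F
y5 = y3 NOR in4 = F NOR T = F
y12 = in3 NOR y5 = F NOR F = T

y4 = F, y12 = T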